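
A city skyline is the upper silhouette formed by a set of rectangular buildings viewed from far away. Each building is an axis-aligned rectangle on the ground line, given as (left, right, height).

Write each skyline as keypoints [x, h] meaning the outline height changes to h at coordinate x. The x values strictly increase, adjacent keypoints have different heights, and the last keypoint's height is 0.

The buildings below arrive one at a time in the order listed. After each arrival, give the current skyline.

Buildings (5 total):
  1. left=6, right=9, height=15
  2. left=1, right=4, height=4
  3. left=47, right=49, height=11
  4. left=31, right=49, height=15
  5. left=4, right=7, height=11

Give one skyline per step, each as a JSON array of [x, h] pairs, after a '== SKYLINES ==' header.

== SKYLINES ==
[[6,15],[9,0]]
[[1,4],[4,0],[6,15],[9,0]]
[[1,4],[4,0],[6,15],[9,0],[47,11],[49,0]]
[[1,4],[4,0],[6,15],[9,0],[31,15],[49,0]]
[[1,4],[4,11],[6,15],[9,0],[31,15],[49,0]]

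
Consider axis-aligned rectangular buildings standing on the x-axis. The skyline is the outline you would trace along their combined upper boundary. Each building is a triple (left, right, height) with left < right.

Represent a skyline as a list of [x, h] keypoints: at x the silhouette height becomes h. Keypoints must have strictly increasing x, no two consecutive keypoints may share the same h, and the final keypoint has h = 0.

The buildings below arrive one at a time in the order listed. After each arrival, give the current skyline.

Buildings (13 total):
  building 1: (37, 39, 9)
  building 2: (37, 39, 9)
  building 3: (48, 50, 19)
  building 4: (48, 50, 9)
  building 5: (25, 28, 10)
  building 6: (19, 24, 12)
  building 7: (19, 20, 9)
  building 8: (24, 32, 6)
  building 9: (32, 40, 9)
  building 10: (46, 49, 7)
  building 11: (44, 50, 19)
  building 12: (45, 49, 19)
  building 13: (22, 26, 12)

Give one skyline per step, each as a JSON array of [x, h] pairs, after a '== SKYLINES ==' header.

== SKYLINES ==
[[37,9],[39,0]]
[[37,9],[39,0]]
[[37,9],[39,0],[48,19],[50,0]]
[[37,9],[39,0],[48,19],[50,0]]
[[25,10],[28,0],[37,9],[39,0],[48,19],[50,0]]
[[19,12],[24,0],[25,10],[28,0],[37,9],[39,0],[48,19],[50,0]]
[[19,12],[24,0],[25,10],[28,0],[37,9],[39,0],[48,19],[50,0]]
[[19,12],[24,6],[25,10],[28,6],[32,0],[37,9],[39,0],[48,19],[50,0]]
[[19,12],[24,6],[25,10],[28,6],[32,9],[40,0],[48,19],[50,0]]
[[19,12],[24,6],[25,10],[28,6],[32,9],[40,0],[46,7],[48,19],[50,0]]
[[19,12],[24,6],[25,10],[28,6],[32,9],[40,0],[44,19],[50,0]]
[[19,12],[24,6],[25,10],[28,6],[32,9],[40,0],[44,19],[50,0]]
[[19,12],[26,10],[28,6],[32,9],[40,0],[44,19],[50,0]]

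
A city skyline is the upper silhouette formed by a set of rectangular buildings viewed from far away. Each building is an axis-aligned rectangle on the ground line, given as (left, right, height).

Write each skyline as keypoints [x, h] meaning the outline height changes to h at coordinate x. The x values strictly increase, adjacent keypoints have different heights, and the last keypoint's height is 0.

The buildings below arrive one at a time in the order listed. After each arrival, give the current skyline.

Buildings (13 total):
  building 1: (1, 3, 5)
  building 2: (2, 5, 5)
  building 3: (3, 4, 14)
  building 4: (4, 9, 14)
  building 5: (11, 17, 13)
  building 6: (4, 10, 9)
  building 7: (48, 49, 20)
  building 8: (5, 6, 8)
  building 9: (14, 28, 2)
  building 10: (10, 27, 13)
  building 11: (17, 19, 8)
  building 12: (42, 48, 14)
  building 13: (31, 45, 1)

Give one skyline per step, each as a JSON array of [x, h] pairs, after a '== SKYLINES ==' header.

== SKYLINES ==
[[1,5],[3,0]]
[[1,5],[5,0]]
[[1,5],[3,14],[4,5],[5,0]]
[[1,5],[3,14],[9,0]]
[[1,5],[3,14],[9,0],[11,13],[17,0]]
[[1,5],[3,14],[9,9],[10,0],[11,13],[17,0]]
[[1,5],[3,14],[9,9],[10,0],[11,13],[17,0],[48,20],[49,0]]
[[1,5],[3,14],[9,9],[10,0],[11,13],[17,0],[48,20],[49,0]]
[[1,5],[3,14],[9,9],[10,0],[11,13],[17,2],[28,0],[48,20],[49,0]]
[[1,5],[3,14],[9,9],[10,13],[27,2],[28,0],[48,20],[49,0]]
[[1,5],[3,14],[9,9],[10,13],[27,2],[28,0],[48,20],[49,0]]
[[1,5],[3,14],[9,9],[10,13],[27,2],[28,0],[42,14],[48,20],[49,0]]
[[1,5],[3,14],[9,9],[10,13],[27,2],[28,0],[31,1],[42,14],[48,20],[49,0]]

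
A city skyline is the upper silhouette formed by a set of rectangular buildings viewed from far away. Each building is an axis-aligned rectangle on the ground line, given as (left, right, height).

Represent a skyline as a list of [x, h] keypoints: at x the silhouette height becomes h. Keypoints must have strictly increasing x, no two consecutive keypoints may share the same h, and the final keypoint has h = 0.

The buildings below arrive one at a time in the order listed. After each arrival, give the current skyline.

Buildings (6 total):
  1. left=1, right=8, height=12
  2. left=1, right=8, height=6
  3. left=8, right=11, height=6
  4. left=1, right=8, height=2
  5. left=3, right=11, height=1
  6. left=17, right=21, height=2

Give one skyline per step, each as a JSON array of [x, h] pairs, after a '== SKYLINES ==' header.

== SKYLINES ==
[[1,12],[8,0]]
[[1,12],[8,0]]
[[1,12],[8,6],[11,0]]
[[1,12],[8,6],[11,0]]
[[1,12],[8,6],[11,0]]
[[1,12],[8,6],[11,0],[17,2],[21,0]]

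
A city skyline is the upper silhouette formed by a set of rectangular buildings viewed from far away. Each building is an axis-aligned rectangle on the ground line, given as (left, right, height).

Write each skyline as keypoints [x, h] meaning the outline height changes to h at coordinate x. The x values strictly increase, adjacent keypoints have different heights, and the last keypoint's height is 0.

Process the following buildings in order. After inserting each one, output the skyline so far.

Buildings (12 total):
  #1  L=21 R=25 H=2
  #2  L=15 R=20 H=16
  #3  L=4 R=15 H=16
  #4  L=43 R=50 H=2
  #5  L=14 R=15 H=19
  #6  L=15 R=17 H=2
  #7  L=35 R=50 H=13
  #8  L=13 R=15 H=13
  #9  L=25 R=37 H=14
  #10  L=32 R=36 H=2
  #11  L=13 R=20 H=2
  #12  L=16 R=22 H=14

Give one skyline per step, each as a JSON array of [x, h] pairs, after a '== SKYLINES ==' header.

== SKYLINES ==
[[21,2],[25,0]]
[[15,16],[20,0],[21,2],[25,0]]
[[4,16],[20,0],[21,2],[25,0]]
[[4,16],[20,0],[21,2],[25,0],[43,2],[50,0]]
[[4,16],[14,19],[15,16],[20,0],[21,2],[25,0],[43,2],[50,0]]
[[4,16],[14,19],[15,16],[20,0],[21,2],[25,0],[43,2],[50,0]]
[[4,16],[14,19],[15,16],[20,0],[21,2],[25,0],[35,13],[50,0]]
[[4,16],[14,19],[15,16],[20,0],[21,2],[25,0],[35,13],[50,0]]
[[4,16],[14,19],[15,16],[20,0],[21,2],[25,14],[37,13],[50,0]]
[[4,16],[14,19],[15,16],[20,0],[21,2],[25,14],[37,13],[50,0]]
[[4,16],[14,19],[15,16],[20,0],[21,2],[25,14],[37,13],[50,0]]
[[4,16],[14,19],[15,16],[20,14],[22,2],[25,14],[37,13],[50,0]]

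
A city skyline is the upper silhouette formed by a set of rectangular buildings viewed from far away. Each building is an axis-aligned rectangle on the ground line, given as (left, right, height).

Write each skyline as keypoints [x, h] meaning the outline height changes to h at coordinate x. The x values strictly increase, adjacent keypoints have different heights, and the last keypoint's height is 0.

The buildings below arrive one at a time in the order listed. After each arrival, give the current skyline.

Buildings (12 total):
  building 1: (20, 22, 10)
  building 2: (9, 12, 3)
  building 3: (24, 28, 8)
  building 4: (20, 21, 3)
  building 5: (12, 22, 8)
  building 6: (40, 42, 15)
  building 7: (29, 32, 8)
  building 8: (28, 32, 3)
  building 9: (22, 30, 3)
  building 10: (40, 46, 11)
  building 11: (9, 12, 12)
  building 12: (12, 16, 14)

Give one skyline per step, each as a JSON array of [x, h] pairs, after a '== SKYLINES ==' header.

== SKYLINES ==
[[20,10],[22,0]]
[[9,3],[12,0],[20,10],[22,0]]
[[9,3],[12,0],[20,10],[22,0],[24,8],[28,0]]
[[9,3],[12,0],[20,10],[22,0],[24,8],[28,0]]
[[9,3],[12,8],[20,10],[22,0],[24,8],[28,0]]
[[9,3],[12,8],[20,10],[22,0],[24,8],[28,0],[40,15],[42,0]]
[[9,3],[12,8],[20,10],[22,0],[24,8],[28,0],[29,8],[32,0],[40,15],[42,0]]
[[9,3],[12,8],[20,10],[22,0],[24,8],[28,3],[29,8],[32,0],[40,15],[42,0]]
[[9,3],[12,8],[20,10],[22,3],[24,8],[28,3],[29,8],[32,0],[40,15],[42,0]]
[[9,3],[12,8],[20,10],[22,3],[24,8],[28,3],[29,8],[32,0],[40,15],[42,11],[46,0]]
[[9,12],[12,8],[20,10],[22,3],[24,8],[28,3],[29,8],[32,0],[40,15],[42,11],[46,0]]
[[9,12],[12,14],[16,8],[20,10],[22,3],[24,8],[28,3],[29,8],[32,0],[40,15],[42,11],[46,0]]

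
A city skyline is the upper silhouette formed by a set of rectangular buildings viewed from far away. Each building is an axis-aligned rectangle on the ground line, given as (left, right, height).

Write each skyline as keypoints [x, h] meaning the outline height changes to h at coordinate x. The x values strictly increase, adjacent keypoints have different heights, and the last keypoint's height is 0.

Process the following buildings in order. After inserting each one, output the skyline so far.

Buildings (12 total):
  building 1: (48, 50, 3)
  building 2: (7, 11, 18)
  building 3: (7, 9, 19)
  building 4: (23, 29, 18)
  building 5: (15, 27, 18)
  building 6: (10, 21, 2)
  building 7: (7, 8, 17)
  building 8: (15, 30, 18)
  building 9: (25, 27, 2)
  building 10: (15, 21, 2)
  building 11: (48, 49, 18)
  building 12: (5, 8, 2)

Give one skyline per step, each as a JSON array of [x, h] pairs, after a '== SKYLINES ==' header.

== SKYLINES ==
[[48,3],[50,0]]
[[7,18],[11,0],[48,3],[50,0]]
[[7,19],[9,18],[11,0],[48,3],[50,0]]
[[7,19],[9,18],[11,0],[23,18],[29,0],[48,3],[50,0]]
[[7,19],[9,18],[11,0],[15,18],[29,0],[48,3],[50,0]]
[[7,19],[9,18],[11,2],[15,18],[29,0],[48,3],[50,0]]
[[7,19],[9,18],[11,2],[15,18],[29,0],[48,3],[50,0]]
[[7,19],[9,18],[11,2],[15,18],[30,0],[48,3],[50,0]]
[[7,19],[9,18],[11,2],[15,18],[30,0],[48,3],[50,0]]
[[7,19],[9,18],[11,2],[15,18],[30,0],[48,3],[50,0]]
[[7,19],[9,18],[11,2],[15,18],[30,0],[48,18],[49,3],[50,0]]
[[5,2],[7,19],[9,18],[11,2],[15,18],[30,0],[48,18],[49,3],[50,0]]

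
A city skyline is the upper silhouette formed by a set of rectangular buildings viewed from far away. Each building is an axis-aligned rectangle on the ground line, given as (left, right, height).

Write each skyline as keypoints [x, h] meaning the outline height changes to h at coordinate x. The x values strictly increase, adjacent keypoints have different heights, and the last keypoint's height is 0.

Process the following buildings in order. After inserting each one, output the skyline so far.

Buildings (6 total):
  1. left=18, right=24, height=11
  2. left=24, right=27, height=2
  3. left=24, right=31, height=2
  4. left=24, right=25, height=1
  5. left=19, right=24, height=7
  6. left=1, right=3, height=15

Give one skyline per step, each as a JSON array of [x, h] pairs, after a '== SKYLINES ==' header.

== SKYLINES ==
[[18,11],[24,0]]
[[18,11],[24,2],[27,0]]
[[18,11],[24,2],[31,0]]
[[18,11],[24,2],[31,0]]
[[18,11],[24,2],[31,0]]
[[1,15],[3,0],[18,11],[24,2],[31,0]]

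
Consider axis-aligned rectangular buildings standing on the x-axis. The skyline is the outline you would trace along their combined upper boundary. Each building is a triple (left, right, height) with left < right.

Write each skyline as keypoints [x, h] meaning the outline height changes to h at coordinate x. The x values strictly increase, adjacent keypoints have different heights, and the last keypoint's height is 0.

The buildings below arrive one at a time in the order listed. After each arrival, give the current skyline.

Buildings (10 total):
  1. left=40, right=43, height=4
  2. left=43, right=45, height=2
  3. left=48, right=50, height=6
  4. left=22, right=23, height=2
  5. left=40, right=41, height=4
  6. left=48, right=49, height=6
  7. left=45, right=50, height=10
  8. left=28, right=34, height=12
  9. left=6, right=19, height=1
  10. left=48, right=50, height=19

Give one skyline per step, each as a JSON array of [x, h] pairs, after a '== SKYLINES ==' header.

== SKYLINES ==
[[40,4],[43,0]]
[[40,4],[43,2],[45,0]]
[[40,4],[43,2],[45,0],[48,6],[50,0]]
[[22,2],[23,0],[40,4],[43,2],[45,0],[48,6],[50,0]]
[[22,2],[23,0],[40,4],[43,2],[45,0],[48,6],[50,0]]
[[22,2],[23,0],[40,4],[43,2],[45,0],[48,6],[50,0]]
[[22,2],[23,0],[40,4],[43,2],[45,10],[50,0]]
[[22,2],[23,0],[28,12],[34,0],[40,4],[43,2],[45,10],[50,0]]
[[6,1],[19,0],[22,2],[23,0],[28,12],[34,0],[40,4],[43,2],[45,10],[50,0]]
[[6,1],[19,0],[22,2],[23,0],[28,12],[34,0],[40,4],[43,2],[45,10],[48,19],[50,0]]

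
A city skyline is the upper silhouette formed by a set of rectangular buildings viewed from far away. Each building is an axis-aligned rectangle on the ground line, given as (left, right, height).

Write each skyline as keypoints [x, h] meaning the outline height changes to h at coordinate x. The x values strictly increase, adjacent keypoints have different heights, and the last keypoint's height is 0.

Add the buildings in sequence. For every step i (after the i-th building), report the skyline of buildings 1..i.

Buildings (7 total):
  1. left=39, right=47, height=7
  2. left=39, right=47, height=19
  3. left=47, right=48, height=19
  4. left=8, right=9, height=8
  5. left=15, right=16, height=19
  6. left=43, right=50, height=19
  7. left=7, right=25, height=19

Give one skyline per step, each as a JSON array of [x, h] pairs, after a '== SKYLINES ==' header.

== SKYLINES ==
[[39,7],[47,0]]
[[39,19],[47,0]]
[[39,19],[48,0]]
[[8,8],[9,0],[39,19],[48,0]]
[[8,8],[9,0],[15,19],[16,0],[39,19],[48,0]]
[[8,8],[9,0],[15,19],[16,0],[39,19],[50,0]]
[[7,19],[25,0],[39,19],[50,0]]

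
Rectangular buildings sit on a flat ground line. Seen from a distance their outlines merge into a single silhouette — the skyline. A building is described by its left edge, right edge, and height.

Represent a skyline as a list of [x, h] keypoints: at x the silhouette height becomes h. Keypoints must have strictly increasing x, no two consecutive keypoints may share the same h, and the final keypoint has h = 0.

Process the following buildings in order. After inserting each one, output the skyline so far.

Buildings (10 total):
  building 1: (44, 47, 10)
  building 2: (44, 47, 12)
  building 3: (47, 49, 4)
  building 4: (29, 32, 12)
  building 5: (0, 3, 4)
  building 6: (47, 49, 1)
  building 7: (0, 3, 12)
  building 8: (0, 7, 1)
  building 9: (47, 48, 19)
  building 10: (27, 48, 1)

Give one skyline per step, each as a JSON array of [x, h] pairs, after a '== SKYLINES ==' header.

== SKYLINES ==
[[44,10],[47,0]]
[[44,12],[47,0]]
[[44,12],[47,4],[49,0]]
[[29,12],[32,0],[44,12],[47,4],[49,0]]
[[0,4],[3,0],[29,12],[32,0],[44,12],[47,4],[49,0]]
[[0,4],[3,0],[29,12],[32,0],[44,12],[47,4],[49,0]]
[[0,12],[3,0],[29,12],[32,0],[44,12],[47,4],[49,0]]
[[0,12],[3,1],[7,0],[29,12],[32,0],[44,12],[47,4],[49,0]]
[[0,12],[3,1],[7,0],[29,12],[32,0],[44,12],[47,19],[48,4],[49,0]]
[[0,12],[3,1],[7,0],[27,1],[29,12],[32,1],[44,12],[47,19],[48,4],[49,0]]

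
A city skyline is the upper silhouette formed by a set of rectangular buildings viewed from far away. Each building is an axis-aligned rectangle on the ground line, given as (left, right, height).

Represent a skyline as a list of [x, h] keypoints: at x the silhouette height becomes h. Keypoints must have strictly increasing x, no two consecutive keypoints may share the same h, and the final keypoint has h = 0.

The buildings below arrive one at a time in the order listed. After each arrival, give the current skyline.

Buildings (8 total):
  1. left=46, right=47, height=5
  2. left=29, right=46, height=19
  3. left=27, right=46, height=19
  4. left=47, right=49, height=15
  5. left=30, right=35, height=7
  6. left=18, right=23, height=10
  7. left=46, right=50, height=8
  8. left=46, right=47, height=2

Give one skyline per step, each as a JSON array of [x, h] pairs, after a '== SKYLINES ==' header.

== SKYLINES ==
[[46,5],[47,0]]
[[29,19],[46,5],[47,0]]
[[27,19],[46,5],[47,0]]
[[27,19],[46,5],[47,15],[49,0]]
[[27,19],[46,5],[47,15],[49,0]]
[[18,10],[23,0],[27,19],[46,5],[47,15],[49,0]]
[[18,10],[23,0],[27,19],[46,8],[47,15],[49,8],[50,0]]
[[18,10],[23,0],[27,19],[46,8],[47,15],[49,8],[50,0]]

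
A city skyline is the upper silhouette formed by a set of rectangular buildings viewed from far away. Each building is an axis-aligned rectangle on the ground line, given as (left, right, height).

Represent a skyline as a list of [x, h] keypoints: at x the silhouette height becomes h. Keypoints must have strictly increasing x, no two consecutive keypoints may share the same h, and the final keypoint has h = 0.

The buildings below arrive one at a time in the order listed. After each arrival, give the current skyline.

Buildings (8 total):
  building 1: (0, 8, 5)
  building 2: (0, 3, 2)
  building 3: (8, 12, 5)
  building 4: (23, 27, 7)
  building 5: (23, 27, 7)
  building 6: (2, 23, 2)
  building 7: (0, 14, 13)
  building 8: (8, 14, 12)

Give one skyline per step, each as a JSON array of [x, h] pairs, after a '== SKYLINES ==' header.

== SKYLINES ==
[[0,5],[8,0]]
[[0,5],[8,0]]
[[0,5],[12,0]]
[[0,5],[12,0],[23,7],[27,0]]
[[0,5],[12,0],[23,7],[27,0]]
[[0,5],[12,2],[23,7],[27,0]]
[[0,13],[14,2],[23,7],[27,0]]
[[0,13],[14,2],[23,7],[27,0]]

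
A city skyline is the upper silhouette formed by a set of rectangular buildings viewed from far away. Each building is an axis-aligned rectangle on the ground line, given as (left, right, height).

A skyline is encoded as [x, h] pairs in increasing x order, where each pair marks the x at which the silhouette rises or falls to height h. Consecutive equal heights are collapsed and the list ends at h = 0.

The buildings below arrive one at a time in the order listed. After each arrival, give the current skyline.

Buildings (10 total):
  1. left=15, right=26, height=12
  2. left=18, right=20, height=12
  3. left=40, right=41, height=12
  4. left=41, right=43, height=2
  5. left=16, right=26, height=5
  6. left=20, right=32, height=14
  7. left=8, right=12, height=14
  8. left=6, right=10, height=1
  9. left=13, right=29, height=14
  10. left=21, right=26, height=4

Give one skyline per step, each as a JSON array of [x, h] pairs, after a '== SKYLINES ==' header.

== SKYLINES ==
[[15,12],[26,0]]
[[15,12],[26,0]]
[[15,12],[26,0],[40,12],[41,0]]
[[15,12],[26,0],[40,12],[41,2],[43,0]]
[[15,12],[26,0],[40,12],[41,2],[43,0]]
[[15,12],[20,14],[32,0],[40,12],[41,2],[43,0]]
[[8,14],[12,0],[15,12],[20,14],[32,0],[40,12],[41,2],[43,0]]
[[6,1],[8,14],[12,0],[15,12],[20,14],[32,0],[40,12],[41,2],[43,0]]
[[6,1],[8,14],[12,0],[13,14],[32,0],[40,12],[41,2],[43,0]]
[[6,1],[8,14],[12,0],[13,14],[32,0],[40,12],[41,2],[43,0]]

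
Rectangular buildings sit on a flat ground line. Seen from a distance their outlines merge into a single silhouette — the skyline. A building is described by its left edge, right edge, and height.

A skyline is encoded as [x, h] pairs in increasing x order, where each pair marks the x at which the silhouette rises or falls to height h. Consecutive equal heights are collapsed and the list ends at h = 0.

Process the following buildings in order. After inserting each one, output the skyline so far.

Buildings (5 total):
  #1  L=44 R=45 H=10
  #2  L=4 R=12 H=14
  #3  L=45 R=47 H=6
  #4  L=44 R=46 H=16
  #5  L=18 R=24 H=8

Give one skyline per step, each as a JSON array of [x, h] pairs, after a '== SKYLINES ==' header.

== SKYLINES ==
[[44,10],[45,0]]
[[4,14],[12,0],[44,10],[45,0]]
[[4,14],[12,0],[44,10],[45,6],[47,0]]
[[4,14],[12,0],[44,16],[46,6],[47,0]]
[[4,14],[12,0],[18,8],[24,0],[44,16],[46,6],[47,0]]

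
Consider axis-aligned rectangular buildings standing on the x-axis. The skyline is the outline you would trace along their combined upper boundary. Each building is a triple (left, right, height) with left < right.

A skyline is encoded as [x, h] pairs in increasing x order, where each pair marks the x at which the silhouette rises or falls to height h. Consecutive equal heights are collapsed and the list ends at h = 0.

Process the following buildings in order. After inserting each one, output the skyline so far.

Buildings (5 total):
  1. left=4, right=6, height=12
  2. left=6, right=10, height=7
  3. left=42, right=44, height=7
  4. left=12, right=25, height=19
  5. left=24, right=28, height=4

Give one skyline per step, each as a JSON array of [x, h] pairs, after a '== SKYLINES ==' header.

== SKYLINES ==
[[4,12],[6,0]]
[[4,12],[6,7],[10,0]]
[[4,12],[6,7],[10,0],[42,7],[44,0]]
[[4,12],[6,7],[10,0],[12,19],[25,0],[42,7],[44,0]]
[[4,12],[6,7],[10,0],[12,19],[25,4],[28,0],[42,7],[44,0]]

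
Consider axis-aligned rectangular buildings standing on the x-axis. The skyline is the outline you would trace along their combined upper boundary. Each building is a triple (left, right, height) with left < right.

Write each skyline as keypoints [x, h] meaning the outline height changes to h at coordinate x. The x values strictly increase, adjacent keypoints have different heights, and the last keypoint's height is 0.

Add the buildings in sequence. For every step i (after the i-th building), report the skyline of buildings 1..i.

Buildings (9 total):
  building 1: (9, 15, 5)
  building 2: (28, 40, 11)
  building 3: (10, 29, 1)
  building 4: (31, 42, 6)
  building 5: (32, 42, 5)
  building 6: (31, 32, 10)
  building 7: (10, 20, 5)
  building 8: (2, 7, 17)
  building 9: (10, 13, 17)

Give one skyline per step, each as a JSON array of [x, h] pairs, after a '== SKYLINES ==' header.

== SKYLINES ==
[[9,5],[15,0]]
[[9,5],[15,0],[28,11],[40,0]]
[[9,5],[15,1],[28,11],[40,0]]
[[9,5],[15,1],[28,11],[40,6],[42,0]]
[[9,5],[15,1],[28,11],[40,6],[42,0]]
[[9,5],[15,1],[28,11],[40,6],[42,0]]
[[9,5],[20,1],[28,11],[40,6],[42,0]]
[[2,17],[7,0],[9,5],[20,1],[28,11],[40,6],[42,0]]
[[2,17],[7,0],[9,5],[10,17],[13,5],[20,1],[28,11],[40,6],[42,0]]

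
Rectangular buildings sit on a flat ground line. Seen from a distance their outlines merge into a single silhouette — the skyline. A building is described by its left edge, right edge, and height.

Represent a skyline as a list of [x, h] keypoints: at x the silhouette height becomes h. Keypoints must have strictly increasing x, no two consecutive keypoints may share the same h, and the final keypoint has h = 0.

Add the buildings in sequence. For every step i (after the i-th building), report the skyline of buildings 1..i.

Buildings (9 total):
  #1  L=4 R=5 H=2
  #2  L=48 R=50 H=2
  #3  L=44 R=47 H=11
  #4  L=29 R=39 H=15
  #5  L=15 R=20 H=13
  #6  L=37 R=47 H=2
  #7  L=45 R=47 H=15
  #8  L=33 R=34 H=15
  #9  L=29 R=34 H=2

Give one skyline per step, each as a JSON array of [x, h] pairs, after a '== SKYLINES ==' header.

== SKYLINES ==
[[4,2],[5,0]]
[[4,2],[5,0],[48,2],[50,0]]
[[4,2],[5,0],[44,11],[47,0],[48,2],[50,0]]
[[4,2],[5,0],[29,15],[39,0],[44,11],[47,0],[48,2],[50,0]]
[[4,2],[5,0],[15,13],[20,0],[29,15],[39,0],[44,11],[47,0],[48,2],[50,0]]
[[4,2],[5,0],[15,13],[20,0],[29,15],[39,2],[44,11],[47,0],[48,2],[50,0]]
[[4,2],[5,0],[15,13],[20,0],[29,15],[39,2],[44,11],[45,15],[47,0],[48,2],[50,0]]
[[4,2],[5,0],[15,13],[20,0],[29,15],[39,2],[44,11],[45,15],[47,0],[48,2],[50,0]]
[[4,2],[5,0],[15,13],[20,0],[29,15],[39,2],[44,11],[45,15],[47,0],[48,2],[50,0]]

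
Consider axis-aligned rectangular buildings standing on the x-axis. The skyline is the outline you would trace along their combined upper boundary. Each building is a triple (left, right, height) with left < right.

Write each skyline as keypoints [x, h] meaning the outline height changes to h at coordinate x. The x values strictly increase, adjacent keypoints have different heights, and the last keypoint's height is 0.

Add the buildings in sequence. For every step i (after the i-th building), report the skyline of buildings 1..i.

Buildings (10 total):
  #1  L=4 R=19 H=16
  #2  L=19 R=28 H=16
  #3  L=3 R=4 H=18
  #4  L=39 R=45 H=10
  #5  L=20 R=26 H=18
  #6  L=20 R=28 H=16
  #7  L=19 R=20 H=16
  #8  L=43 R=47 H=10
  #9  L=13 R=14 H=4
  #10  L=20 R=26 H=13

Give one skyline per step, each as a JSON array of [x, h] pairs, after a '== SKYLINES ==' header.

== SKYLINES ==
[[4,16],[19,0]]
[[4,16],[28,0]]
[[3,18],[4,16],[28,0]]
[[3,18],[4,16],[28,0],[39,10],[45,0]]
[[3,18],[4,16],[20,18],[26,16],[28,0],[39,10],[45,0]]
[[3,18],[4,16],[20,18],[26,16],[28,0],[39,10],[45,0]]
[[3,18],[4,16],[20,18],[26,16],[28,0],[39,10],[45,0]]
[[3,18],[4,16],[20,18],[26,16],[28,0],[39,10],[47,0]]
[[3,18],[4,16],[20,18],[26,16],[28,0],[39,10],[47,0]]
[[3,18],[4,16],[20,18],[26,16],[28,0],[39,10],[47,0]]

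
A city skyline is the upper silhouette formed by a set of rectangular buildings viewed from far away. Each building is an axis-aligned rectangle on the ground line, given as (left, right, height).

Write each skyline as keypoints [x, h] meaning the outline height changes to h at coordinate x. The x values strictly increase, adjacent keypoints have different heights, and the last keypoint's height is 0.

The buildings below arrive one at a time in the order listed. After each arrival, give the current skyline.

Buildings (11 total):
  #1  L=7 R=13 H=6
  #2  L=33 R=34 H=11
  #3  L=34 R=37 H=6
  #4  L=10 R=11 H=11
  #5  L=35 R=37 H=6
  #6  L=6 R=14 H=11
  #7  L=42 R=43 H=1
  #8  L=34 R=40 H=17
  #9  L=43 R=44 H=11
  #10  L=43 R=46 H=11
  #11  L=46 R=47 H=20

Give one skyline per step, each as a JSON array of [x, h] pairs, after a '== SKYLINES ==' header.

== SKYLINES ==
[[7,6],[13,0]]
[[7,6],[13,0],[33,11],[34,0]]
[[7,6],[13,0],[33,11],[34,6],[37,0]]
[[7,6],[10,11],[11,6],[13,0],[33,11],[34,6],[37,0]]
[[7,6],[10,11],[11,6],[13,0],[33,11],[34,6],[37,0]]
[[6,11],[14,0],[33,11],[34,6],[37,0]]
[[6,11],[14,0],[33,11],[34,6],[37,0],[42,1],[43,0]]
[[6,11],[14,0],[33,11],[34,17],[40,0],[42,1],[43,0]]
[[6,11],[14,0],[33,11],[34,17],[40,0],[42,1],[43,11],[44,0]]
[[6,11],[14,0],[33,11],[34,17],[40,0],[42,1],[43,11],[46,0]]
[[6,11],[14,0],[33,11],[34,17],[40,0],[42,1],[43,11],[46,20],[47,0]]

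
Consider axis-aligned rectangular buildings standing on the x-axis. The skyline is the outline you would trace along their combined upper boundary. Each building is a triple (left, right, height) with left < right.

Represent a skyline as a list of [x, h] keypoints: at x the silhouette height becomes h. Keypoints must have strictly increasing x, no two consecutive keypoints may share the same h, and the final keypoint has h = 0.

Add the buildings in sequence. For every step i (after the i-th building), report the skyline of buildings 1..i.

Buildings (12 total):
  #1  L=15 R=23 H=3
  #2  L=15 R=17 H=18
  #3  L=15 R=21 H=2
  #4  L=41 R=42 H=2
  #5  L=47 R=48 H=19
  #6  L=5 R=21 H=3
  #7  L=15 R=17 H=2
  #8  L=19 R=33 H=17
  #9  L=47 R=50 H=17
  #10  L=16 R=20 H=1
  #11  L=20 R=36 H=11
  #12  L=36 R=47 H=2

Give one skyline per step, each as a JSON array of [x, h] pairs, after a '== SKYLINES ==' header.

== SKYLINES ==
[[15,3],[23,0]]
[[15,18],[17,3],[23,0]]
[[15,18],[17,3],[23,0]]
[[15,18],[17,3],[23,0],[41,2],[42,0]]
[[15,18],[17,3],[23,0],[41,2],[42,0],[47,19],[48,0]]
[[5,3],[15,18],[17,3],[23,0],[41,2],[42,0],[47,19],[48,0]]
[[5,3],[15,18],[17,3],[23,0],[41,2],[42,0],[47,19],[48,0]]
[[5,3],[15,18],[17,3],[19,17],[33,0],[41,2],[42,0],[47,19],[48,0]]
[[5,3],[15,18],[17,3],[19,17],[33,0],[41,2],[42,0],[47,19],[48,17],[50,0]]
[[5,3],[15,18],[17,3],[19,17],[33,0],[41,2],[42,0],[47,19],[48,17],[50,0]]
[[5,3],[15,18],[17,3],[19,17],[33,11],[36,0],[41,2],[42,0],[47,19],[48,17],[50,0]]
[[5,3],[15,18],[17,3],[19,17],[33,11],[36,2],[47,19],[48,17],[50,0]]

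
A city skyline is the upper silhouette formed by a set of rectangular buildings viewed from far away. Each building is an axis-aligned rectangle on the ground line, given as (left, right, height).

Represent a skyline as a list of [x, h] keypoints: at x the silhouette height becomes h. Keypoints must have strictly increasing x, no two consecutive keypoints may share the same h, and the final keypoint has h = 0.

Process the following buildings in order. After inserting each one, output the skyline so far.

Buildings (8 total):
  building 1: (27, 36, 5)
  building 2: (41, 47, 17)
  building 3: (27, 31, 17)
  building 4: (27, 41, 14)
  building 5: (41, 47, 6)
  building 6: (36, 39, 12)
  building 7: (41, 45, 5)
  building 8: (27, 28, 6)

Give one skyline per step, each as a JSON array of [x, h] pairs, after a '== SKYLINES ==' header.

== SKYLINES ==
[[27,5],[36,0]]
[[27,5],[36,0],[41,17],[47,0]]
[[27,17],[31,5],[36,0],[41,17],[47,0]]
[[27,17],[31,14],[41,17],[47,0]]
[[27,17],[31,14],[41,17],[47,0]]
[[27,17],[31,14],[41,17],[47,0]]
[[27,17],[31,14],[41,17],[47,0]]
[[27,17],[31,14],[41,17],[47,0]]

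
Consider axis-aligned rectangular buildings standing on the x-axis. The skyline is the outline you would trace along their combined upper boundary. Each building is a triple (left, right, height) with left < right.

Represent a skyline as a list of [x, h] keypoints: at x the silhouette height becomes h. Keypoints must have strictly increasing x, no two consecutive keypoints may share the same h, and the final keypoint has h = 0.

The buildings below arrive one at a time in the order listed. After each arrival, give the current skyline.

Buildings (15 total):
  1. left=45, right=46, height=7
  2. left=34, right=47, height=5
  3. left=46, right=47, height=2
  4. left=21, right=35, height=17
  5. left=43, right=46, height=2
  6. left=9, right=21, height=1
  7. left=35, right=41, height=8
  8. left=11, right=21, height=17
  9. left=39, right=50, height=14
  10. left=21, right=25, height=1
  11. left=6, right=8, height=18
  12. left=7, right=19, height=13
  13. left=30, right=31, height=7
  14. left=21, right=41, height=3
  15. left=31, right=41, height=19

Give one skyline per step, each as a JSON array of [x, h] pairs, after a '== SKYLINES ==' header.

== SKYLINES ==
[[45,7],[46,0]]
[[34,5],[45,7],[46,5],[47,0]]
[[34,5],[45,7],[46,5],[47,0]]
[[21,17],[35,5],[45,7],[46,5],[47,0]]
[[21,17],[35,5],[45,7],[46,5],[47,0]]
[[9,1],[21,17],[35,5],[45,7],[46,5],[47,0]]
[[9,1],[21,17],[35,8],[41,5],[45,7],[46,5],[47,0]]
[[9,1],[11,17],[35,8],[41,5],[45,7],[46,5],[47,0]]
[[9,1],[11,17],[35,8],[39,14],[50,0]]
[[9,1],[11,17],[35,8],[39,14],[50,0]]
[[6,18],[8,0],[9,1],[11,17],[35,8],[39,14],[50,0]]
[[6,18],[8,13],[11,17],[35,8],[39,14],[50,0]]
[[6,18],[8,13],[11,17],[35,8],[39,14],[50,0]]
[[6,18],[8,13],[11,17],[35,8],[39,14],[50,0]]
[[6,18],[8,13],[11,17],[31,19],[41,14],[50,0]]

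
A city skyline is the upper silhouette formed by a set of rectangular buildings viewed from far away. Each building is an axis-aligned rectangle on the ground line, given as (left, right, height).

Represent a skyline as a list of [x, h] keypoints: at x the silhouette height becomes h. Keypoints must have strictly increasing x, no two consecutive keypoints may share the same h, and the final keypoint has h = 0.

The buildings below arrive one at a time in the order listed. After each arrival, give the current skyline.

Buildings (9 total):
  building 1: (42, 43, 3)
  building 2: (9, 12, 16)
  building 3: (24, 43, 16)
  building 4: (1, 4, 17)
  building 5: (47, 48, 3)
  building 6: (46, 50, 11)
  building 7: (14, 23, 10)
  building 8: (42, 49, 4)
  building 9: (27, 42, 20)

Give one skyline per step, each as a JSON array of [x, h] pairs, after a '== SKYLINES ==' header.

== SKYLINES ==
[[42,3],[43,0]]
[[9,16],[12,0],[42,3],[43,0]]
[[9,16],[12,0],[24,16],[43,0]]
[[1,17],[4,0],[9,16],[12,0],[24,16],[43,0]]
[[1,17],[4,0],[9,16],[12,0],[24,16],[43,0],[47,3],[48,0]]
[[1,17],[4,0],[9,16],[12,0],[24,16],[43,0],[46,11],[50,0]]
[[1,17],[4,0],[9,16],[12,0],[14,10],[23,0],[24,16],[43,0],[46,11],[50,0]]
[[1,17],[4,0],[9,16],[12,0],[14,10],[23,0],[24,16],[43,4],[46,11],[50,0]]
[[1,17],[4,0],[9,16],[12,0],[14,10],[23,0],[24,16],[27,20],[42,16],[43,4],[46,11],[50,0]]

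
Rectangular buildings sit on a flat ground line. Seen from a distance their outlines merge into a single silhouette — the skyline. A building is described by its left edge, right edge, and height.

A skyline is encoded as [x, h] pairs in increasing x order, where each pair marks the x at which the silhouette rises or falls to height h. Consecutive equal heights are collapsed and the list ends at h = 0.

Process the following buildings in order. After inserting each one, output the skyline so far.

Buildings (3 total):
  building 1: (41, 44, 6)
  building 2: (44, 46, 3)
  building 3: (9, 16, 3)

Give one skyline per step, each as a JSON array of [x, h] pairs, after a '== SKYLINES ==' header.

== SKYLINES ==
[[41,6],[44,0]]
[[41,6],[44,3],[46,0]]
[[9,3],[16,0],[41,6],[44,3],[46,0]]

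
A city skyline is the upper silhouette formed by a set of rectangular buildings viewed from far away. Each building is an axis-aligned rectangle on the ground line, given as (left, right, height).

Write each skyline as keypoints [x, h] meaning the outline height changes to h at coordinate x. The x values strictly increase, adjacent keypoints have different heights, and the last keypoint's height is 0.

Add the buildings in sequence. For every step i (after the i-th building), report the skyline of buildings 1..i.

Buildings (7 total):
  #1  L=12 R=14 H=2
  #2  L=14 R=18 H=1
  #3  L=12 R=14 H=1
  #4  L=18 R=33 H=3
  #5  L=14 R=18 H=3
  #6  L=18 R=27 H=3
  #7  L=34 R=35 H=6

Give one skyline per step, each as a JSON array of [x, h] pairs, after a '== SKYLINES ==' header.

== SKYLINES ==
[[12,2],[14,0]]
[[12,2],[14,1],[18,0]]
[[12,2],[14,1],[18,0]]
[[12,2],[14,1],[18,3],[33,0]]
[[12,2],[14,3],[33,0]]
[[12,2],[14,3],[33,0]]
[[12,2],[14,3],[33,0],[34,6],[35,0]]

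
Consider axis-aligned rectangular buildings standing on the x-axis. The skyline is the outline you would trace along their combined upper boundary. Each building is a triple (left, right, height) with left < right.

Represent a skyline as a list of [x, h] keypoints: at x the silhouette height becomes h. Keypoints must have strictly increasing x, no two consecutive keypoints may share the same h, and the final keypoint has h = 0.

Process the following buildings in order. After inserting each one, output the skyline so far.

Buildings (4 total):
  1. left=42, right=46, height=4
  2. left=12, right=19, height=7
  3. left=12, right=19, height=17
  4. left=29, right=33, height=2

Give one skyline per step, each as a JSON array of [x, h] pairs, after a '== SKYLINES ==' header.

== SKYLINES ==
[[42,4],[46,0]]
[[12,7],[19,0],[42,4],[46,0]]
[[12,17],[19,0],[42,4],[46,0]]
[[12,17],[19,0],[29,2],[33,0],[42,4],[46,0]]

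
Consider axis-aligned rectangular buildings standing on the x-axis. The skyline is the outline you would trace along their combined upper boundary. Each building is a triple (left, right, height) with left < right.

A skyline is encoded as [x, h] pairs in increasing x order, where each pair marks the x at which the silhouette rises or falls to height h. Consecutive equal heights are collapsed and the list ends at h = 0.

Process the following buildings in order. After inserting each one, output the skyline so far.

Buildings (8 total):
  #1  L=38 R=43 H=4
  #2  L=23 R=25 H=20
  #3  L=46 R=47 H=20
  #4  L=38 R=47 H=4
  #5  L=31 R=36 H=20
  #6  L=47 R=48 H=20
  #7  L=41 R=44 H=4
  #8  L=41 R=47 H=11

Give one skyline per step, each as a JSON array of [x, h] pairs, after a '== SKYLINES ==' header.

== SKYLINES ==
[[38,4],[43,0]]
[[23,20],[25,0],[38,4],[43,0]]
[[23,20],[25,0],[38,4],[43,0],[46,20],[47,0]]
[[23,20],[25,0],[38,4],[46,20],[47,0]]
[[23,20],[25,0],[31,20],[36,0],[38,4],[46,20],[47,0]]
[[23,20],[25,0],[31,20],[36,0],[38,4],[46,20],[48,0]]
[[23,20],[25,0],[31,20],[36,0],[38,4],[46,20],[48,0]]
[[23,20],[25,0],[31,20],[36,0],[38,4],[41,11],[46,20],[48,0]]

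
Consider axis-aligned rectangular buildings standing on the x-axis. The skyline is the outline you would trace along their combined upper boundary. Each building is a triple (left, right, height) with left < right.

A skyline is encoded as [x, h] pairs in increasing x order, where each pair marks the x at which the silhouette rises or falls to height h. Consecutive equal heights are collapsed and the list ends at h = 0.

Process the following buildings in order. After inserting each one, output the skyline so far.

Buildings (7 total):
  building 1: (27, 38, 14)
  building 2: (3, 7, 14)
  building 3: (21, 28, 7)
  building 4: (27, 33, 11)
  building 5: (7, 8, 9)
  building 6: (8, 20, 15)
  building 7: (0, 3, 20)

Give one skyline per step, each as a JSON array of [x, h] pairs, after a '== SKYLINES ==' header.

== SKYLINES ==
[[27,14],[38,0]]
[[3,14],[7,0],[27,14],[38,0]]
[[3,14],[7,0],[21,7],[27,14],[38,0]]
[[3,14],[7,0],[21,7],[27,14],[38,0]]
[[3,14],[7,9],[8,0],[21,7],[27,14],[38,0]]
[[3,14],[7,9],[8,15],[20,0],[21,7],[27,14],[38,0]]
[[0,20],[3,14],[7,9],[8,15],[20,0],[21,7],[27,14],[38,0]]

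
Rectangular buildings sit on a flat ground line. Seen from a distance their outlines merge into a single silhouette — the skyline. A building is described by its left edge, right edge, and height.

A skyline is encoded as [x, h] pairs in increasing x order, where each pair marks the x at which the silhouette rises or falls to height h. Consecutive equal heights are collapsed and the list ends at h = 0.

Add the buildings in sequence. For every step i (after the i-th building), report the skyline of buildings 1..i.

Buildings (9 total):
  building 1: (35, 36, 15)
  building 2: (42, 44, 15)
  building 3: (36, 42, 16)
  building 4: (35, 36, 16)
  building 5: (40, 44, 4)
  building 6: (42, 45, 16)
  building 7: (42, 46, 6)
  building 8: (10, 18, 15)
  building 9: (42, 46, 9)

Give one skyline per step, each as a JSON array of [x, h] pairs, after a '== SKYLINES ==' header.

== SKYLINES ==
[[35,15],[36,0]]
[[35,15],[36,0],[42,15],[44,0]]
[[35,15],[36,16],[42,15],[44,0]]
[[35,16],[42,15],[44,0]]
[[35,16],[42,15],[44,0]]
[[35,16],[45,0]]
[[35,16],[45,6],[46,0]]
[[10,15],[18,0],[35,16],[45,6],[46,0]]
[[10,15],[18,0],[35,16],[45,9],[46,0]]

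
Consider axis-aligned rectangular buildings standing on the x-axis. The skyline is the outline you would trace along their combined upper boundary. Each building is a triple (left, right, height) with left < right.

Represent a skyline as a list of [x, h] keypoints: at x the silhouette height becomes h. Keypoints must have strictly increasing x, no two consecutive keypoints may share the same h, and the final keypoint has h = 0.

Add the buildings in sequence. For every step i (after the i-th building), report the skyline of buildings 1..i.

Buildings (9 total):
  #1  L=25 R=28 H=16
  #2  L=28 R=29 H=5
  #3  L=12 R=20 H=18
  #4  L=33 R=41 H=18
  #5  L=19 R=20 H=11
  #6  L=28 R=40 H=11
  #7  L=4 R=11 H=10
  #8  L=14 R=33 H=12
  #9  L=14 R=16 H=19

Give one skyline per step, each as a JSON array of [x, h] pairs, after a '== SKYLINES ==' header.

== SKYLINES ==
[[25,16],[28,0]]
[[25,16],[28,5],[29,0]]
[[12,18],[20,0],[25,16],[28,5],[29,0]]
[[12,18],[20,0],[25,16],[28,5],[29,0],[33,18],[41,0]]
[[12,18],[20,0],[25,16],[28,5],[29,0],[33,18],[41,0]]
[[12,18],[20,0],[25,16],[28,11],[33,18],[41,0]]
[[4,10],[11,0],[12,18],[20,0],[25,16],[28,11],[33,18],[41,0]]
[[4,10],[11,0],[12,18],[20,12],[25,16],[28,12],[33,18],[41,0]]
[[4,10],[11,0],[12,18],[14,19],[16,18],[20,12],[25,16],[28,12],[33,18],[41,0]]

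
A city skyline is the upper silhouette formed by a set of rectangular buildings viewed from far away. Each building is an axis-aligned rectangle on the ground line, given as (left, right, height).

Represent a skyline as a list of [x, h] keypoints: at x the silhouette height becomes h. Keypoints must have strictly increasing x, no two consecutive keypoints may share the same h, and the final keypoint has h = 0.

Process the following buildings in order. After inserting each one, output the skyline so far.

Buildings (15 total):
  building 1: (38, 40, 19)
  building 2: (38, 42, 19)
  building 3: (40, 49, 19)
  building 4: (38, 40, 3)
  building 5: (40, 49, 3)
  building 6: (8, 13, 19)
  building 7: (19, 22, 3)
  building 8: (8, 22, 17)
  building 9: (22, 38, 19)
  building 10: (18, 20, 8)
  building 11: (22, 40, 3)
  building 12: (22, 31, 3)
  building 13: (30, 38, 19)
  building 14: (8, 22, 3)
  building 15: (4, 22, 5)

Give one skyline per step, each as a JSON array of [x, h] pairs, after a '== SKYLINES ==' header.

== SKYLINES ==
[[38,19],[40,0]]
[[38,19],[42,0]]
[[38,19],[49,0]]
[[38,19],[49,0]]
[[38,19],[49,0]]
[[8,19],[13,0],[38,19],[49,0]]
[[8,19],[13,0],[19,3],[22,0],[38,19],[49,0]]
[[8,19],[13,17],[22,0],[38,19],[49,0]]
[[8,19],[13,17],[22,19],[49,0]]
[[8,19],[13,17],[22,19],[49,0]]
[[8,19],[13,17],[22,19],[49,0]]
[[8,19],[13,17],[22,19],[49,0]]
[[8,19],[13,17],[22,19],[49,0]]
[[8,19],[13,17],[22,19],[49,0]]
[[4,5],[8,19],[13,17],[22,19],[49,0]]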